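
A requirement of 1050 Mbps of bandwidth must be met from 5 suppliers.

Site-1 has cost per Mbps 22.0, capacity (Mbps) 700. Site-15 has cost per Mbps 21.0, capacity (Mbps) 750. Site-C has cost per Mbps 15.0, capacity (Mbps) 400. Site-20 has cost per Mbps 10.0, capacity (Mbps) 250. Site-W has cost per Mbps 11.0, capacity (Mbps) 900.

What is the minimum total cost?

11300

Cheapest first:
Take 250 from Site-20 at 10.0 ; need 800 more.
Take 800 from Site-W at 11.0 to finish.
Site-C, Site-15, Site-1: unused.
Cost = 250×10.0 + 800×11.0 = 11300.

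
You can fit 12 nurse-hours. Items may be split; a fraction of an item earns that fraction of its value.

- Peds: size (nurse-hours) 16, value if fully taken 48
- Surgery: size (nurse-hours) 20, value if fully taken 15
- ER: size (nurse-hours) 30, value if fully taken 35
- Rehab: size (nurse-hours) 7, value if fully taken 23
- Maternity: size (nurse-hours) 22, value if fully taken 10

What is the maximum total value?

Rank by value-to-size ratio: Rehab 23/7≈3.29, Peds 48/16≈3, ER 35/30≈1.17, Surgery 15/20≈0.75, Maternity 10/22≈0.455.
Take all of Rehab (7 nurse-hours, value 23) — 5 nurse-hours left.
5 nurse-hours left: a 5/16 share of Peds gives 48×5/16 = 15.
Total value = 38.

38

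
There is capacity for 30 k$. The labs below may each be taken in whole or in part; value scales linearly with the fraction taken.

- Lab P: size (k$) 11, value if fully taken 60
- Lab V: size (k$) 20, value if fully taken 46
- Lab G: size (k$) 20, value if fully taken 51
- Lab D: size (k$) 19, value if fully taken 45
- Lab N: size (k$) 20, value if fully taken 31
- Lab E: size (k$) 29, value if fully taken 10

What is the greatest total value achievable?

108.45

Rank by value-to-size ratio: Lab P 60/11≈5.45, Lab G 51/20≈2.55, Lab D 45/19≈2.37, Lab V 46/20≈2.3, Lab N 31/20≈1.55, Lab E 10/29≈0.345.
Lab P: take in full, 11 k$ for value 60 ; 19 left.
19 k$ left: a 19/20 share of Lab G gives 51×19/20 = 48.45.
Total value = 108.45.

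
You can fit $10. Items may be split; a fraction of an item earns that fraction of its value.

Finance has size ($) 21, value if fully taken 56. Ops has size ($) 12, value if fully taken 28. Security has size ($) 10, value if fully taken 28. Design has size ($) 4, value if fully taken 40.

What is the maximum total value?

56.8

Rank by value-to-size ratio: Design 40/4≈10, Security 28/10≈2.8, Finance 56/21≈2.67, Ops 28/12≈2.33.
All 4 $ of Design fit (value 40) — 6 remain.
Only 6 $ remain; take 6/10 of Security for value 28×6/10 = 16.8.
Total value = 56.8.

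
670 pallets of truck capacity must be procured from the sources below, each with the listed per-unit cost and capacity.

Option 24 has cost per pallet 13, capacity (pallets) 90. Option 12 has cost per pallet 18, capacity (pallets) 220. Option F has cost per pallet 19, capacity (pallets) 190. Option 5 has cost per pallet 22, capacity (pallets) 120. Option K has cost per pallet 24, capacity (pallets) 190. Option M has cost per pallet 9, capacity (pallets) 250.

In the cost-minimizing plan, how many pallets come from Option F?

110

Cheapest first:
Take 250 from Option M at 9 ; need 420 more.
Option 24 (13): use full 90 ; 330 pallets to go.
Option 12 (18): use full 220 ; 110 pallets to go.
Option F (19): take the remaining 110 ; done.
Option 5, Option K: unused.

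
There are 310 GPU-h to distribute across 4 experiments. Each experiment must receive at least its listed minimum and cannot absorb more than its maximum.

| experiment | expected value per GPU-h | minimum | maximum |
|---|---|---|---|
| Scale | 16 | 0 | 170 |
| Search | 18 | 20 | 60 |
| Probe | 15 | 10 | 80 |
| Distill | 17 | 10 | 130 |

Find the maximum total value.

5200

Meeting every minimum uses 0+20+10+10 = 40 GPU-h, leaving 270.
Highest expected value per GPU-h first: Search 18 > Distill 17 > Scale 16 > Probe 15.
Search: +40 to 60 (cap) — 230 left.
Distill: +120 to 130 (cap) — 110 left.
Only 110 left; Scale takes them to reach 110.
Total = 16×110 + 18×60 + 15×10 + 17×130 = 5200.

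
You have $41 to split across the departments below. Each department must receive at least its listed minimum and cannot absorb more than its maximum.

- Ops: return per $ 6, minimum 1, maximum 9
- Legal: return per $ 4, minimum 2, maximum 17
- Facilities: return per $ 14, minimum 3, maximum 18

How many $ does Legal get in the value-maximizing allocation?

14

Meeting every minimum uses 1+2+3 = 6 $, leaving 35.
Order the departments by return per $: Facilities 14 > Ops 6 > Legal 4.
Facilities takes 15 more to reach its cap of 18 ; 20 left.
Ops: +8 to 9 (cap) ; 12 left.
Legal has room for 15 more but only 12 remain, so it gets 14.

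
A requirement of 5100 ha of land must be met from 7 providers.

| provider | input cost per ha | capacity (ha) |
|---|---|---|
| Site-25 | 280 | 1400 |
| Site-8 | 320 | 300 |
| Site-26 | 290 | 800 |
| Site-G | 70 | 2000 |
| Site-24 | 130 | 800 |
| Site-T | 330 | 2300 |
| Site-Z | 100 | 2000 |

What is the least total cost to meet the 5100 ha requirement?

528000

Cheapest first:
Site-G at 70: take all 2000 ha ; 3100 still needed.
Site-Z at 100: take all 2000 ha ; 1100 still needed.
Site-24 at 130: take all 800 ha ; 300 still needed.
Site-25 (280): take the remaining 300 ; done.
Site-26, Site-8, Site-T: unused.
Cost = 2000×70 + 2000×100 + 800×130 + 300×280 = 528000.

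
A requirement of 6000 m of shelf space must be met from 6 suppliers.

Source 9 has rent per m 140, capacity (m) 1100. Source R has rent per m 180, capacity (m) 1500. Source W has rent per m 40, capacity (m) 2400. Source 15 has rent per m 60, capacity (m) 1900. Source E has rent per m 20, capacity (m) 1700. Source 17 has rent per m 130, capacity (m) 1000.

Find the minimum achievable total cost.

244000

Fill from the cheapest supplier first.
Source E (20): use full 1700 ; 4300 m to go.
Source W (40): use full 2400 ; 1900 m to go.
Source 15 (60): use full 1900 ; 0 m to go.
Source 17, Source 9, Source R: unused.
Cost = 1700×20 + 2400×40 + 1900×60 = 244000.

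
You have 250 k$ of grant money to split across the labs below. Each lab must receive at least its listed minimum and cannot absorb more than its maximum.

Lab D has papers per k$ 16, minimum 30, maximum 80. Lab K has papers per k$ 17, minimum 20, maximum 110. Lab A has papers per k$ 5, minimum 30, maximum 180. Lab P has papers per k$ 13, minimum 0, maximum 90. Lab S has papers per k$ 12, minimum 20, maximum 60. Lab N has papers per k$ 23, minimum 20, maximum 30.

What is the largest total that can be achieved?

Meeting every minimum uses 30+20+30+0+20+20 = 120 k$, leaving 130.
Highest papers per k$ first: Lab N 23 > Lab K 17 > Lab D 16 > Lab P 13 > Lab S 12 > Lab A 5.
Lab N takes 10 more to reach its cap of 30 ; 120 left.
Lab K: +90 to 110 (cap) ; 30 left.
Lab D: +30 (room for 50) → 60. Pool exhausted.
Total = 16×60 + 17×110 + 5×30 + 12×20 + 23×30 = 3910.

3910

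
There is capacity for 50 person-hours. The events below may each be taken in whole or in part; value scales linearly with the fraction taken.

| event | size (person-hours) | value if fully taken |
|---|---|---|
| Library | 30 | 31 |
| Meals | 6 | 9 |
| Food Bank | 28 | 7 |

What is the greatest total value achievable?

43.5

Sort by value density: Meals 9/6≈1.5, Library 31/30≈1.03, Food Bank 7/28≈0.25.
Take all of Meals (6 person-hours, value 9) ; 44 person-hours left.
Library: take in full, 30 person-hours for value 31 ; 14 left.
14 person-hours left: a 14/28 share of Food Bank gives 7×14/28 = 3.5.
Total value = 43.5.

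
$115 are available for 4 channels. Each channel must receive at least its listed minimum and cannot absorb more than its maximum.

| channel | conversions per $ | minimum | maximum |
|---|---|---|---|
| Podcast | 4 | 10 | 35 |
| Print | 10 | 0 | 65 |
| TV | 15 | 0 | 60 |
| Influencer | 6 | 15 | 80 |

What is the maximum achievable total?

Meeting every minimum uses 10+0+0+15 = 25 $, leaving 90.
Order the channels by conversions per $: TV 15 > Print 10 > Influencer 6 > Podcast 4.
Give TV 60 more to hit its cap of 60 — 30 left.
Only 30 left; Print takes them to reach 30.
Total = 4×10 + 10×30 + 15×60 + 6×15 = 1330.

1330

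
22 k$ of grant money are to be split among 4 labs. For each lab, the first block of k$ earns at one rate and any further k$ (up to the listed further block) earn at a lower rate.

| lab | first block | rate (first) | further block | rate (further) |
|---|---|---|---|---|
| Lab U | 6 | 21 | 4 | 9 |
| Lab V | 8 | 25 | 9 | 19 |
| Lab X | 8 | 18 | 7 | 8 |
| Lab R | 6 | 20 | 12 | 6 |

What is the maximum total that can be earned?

484

Order all 8 blocks by rate: Lab V/T1 25 > Lab U/T1 21 > Lab R/T1 20 > Lab V/T2 19 > Lab X/T1 18 > Lab U/T2 9 > Lab X/T2 8 > Lab R/T2 6.
Lab V/T1 (25): +8 ; 14 left.
Fill Lab U T1 block (6 at 21) ; 8 left.
Lab R T1 at 20: fill all 6 ; 2 left.
Lab V T2 at 19: only 2 left, fill 2.
Total = 25×8 + 21×6 + 20×6 + 19×2 = 484.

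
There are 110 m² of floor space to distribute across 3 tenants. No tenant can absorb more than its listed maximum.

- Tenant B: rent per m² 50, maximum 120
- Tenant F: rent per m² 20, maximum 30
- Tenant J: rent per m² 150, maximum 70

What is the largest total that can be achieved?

12500

Highest rent per m² first: Tenant J 150 > Tenant B 50 > Tenant F 20.
Give Tenant J 70 to hit its cap of 70 — 40 left.
Only 40 left; Tenant B takes them to reach 40.
Total = 50×40 + 150×70 = 12500.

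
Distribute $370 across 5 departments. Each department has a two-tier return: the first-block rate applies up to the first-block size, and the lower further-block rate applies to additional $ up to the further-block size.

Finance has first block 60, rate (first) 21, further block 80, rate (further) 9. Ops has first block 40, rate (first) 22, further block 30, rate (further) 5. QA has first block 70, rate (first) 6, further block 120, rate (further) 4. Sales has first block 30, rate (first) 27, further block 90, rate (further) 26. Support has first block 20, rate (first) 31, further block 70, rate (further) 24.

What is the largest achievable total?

8130

Treat each block as its own option and order by rate: Support/first 31 > Sales/first 27 > Sales/second 26 > Support/second 24 > Ops/first 22 > Finance/first 21 > Finance/second 9 > QA/first 6 > Ops/second 5 > QA/second 4.
Support first at 31: fill all 20 ; 350 left.
Sales first at 27: fill all 30 ; 320 left.
Fill Sales second block (90 at 26) ; 230 left.
Support second at 24: fill all 70 ; 160 left.
Ops first at 22: fill all 40 ; 120 left.
Finance/first (21): +60 ; 60 left.
Finance/second: +60 of 80 at 9; pool empty.
Total = 31×20 + 27×30 + 26×90 + 24×70 + 22×40 + 21×60 + 9×60 = 8130.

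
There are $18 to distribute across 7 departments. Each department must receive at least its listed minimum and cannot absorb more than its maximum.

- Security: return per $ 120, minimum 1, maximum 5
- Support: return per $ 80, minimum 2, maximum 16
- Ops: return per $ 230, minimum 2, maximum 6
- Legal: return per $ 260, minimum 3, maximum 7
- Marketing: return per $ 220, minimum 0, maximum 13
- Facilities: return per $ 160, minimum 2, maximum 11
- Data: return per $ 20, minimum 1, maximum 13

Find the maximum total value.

Meeting every minimum uses 1+2+2+3+0+2+1 = 11 $, leaving 7.
Rank by return per $: Legal 260 > Ops 230 > Marketing 220 > Facilities 160 > Security 120 > Support 80 > Data 20.
Legal: +4 to 7 (cap) ; 3 left.
Ops has room for 4 more but only 3 remain, so it gets 5.
Total = 120×1 + 80×2 + 230×5 + 260×7 + 160×2 + 20×1 = 3590.

3590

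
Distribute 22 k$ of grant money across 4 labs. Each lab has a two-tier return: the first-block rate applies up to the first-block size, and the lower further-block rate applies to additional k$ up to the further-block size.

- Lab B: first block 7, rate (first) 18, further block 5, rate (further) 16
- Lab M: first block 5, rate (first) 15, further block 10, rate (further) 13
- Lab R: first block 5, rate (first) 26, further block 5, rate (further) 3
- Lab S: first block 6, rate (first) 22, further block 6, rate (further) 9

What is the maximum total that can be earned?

Order all 8 blocks by rate: Lab R/first 26 > Lab S/first 22 > Lab B/first 18 > Lab B/second 16 > Lab M/first 15 > Lab M/second 13 > Lab S/second 9 > Lab R/second 3.
Fill Lab R first block (5 at 26) — 17 left.
Lab S/first (22): +6 — 11 left.
Lab B first at 18: fill all 7 — 4 left.
Lab B/second: +4 of 5 at 16; pool empty.
Total = 26×5 + 22×6 + 18×7 + 16×4 = 452.

452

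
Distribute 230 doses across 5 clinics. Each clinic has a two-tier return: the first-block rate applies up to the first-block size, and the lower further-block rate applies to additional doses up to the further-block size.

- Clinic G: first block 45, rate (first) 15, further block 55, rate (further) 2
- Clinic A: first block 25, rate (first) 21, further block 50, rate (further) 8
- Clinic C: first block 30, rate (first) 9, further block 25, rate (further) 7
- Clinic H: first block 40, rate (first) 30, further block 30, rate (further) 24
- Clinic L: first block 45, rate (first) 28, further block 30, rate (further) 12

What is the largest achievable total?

4875

Order all 10 blocks by rate: Clinic H/first 30 > Clinic L/first 28 > Clinic H/second 24 > Clinic A/first 21 > Clinic G/first 15 > Clinic L/second 12 > Clinic C/first 9 > Clinic A/second 8 > Clinic C/second 7 > Clinic G/second 2.
Fill Clinic H first block (40 at 30) ; 190 left.
Clinic L first at 28: fill all 45 ; 145 left.
Clinic H/second (24): +30 ; 115 left.
Clinic A first at 21: fill all 25 ; 90 left.
Clinic G/first (15): +45 ; 45 left.
Clinic L second at 12: fill all 30 ; 15 left.
Clinic C first at 9: only 15 left, fill 15.
Total = 30×40 + 28×45 + 24×30 + 21×25 + 15×45 + 12×30 + 9×15 = 4875.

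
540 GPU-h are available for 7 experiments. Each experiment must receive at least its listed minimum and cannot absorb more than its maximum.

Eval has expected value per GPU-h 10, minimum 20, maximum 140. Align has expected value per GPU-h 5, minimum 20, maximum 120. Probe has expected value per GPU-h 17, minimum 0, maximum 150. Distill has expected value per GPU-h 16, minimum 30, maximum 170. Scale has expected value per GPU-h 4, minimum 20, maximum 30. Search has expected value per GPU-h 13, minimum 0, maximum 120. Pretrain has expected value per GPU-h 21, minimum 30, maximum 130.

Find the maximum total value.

8770

Meeting every minimum uses 20+20+0+30+20+0+30 = 120 GPU-h, leaving 420.
Highest expected value per GPU-h first: Pretrain 21 > Probe 17 > Distill 16 > Search 13 > Eval 10 > Align 5 > Scale 4.
Pretrain: +100 to 130 (cap) — 320 left.
Probe takes 150 more to reach its cap of 150 — 170 left.
Distill: +140 to 170 (cap) — 30 left.
Only 30 left; Search takes them to reach 30.
Total = 10×20 + 5×20 + 17×150 + 16×170 + 4×20 + 13×30 + 21×130 = 8770.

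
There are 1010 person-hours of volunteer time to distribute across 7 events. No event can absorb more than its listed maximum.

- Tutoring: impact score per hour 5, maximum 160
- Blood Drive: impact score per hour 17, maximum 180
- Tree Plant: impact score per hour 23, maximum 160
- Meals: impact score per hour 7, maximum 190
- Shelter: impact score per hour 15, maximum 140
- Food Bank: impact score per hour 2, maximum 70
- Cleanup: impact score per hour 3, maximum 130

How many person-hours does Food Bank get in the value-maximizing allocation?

Order the events by impact score per hour: Tree Plant 23 > Blood Drive 17 > Shelter 15 > Meals 7 > Tutoring 5 > Cleanup 3 > Food Bank 2.
Tree Plant takes 160 to reach its cap of 160 — 850 left.
Blood Drive takes 180 to reach its cap of 180 — 670 left.
Shelter takes 140 to reach its cap of 140 — 530 left.
Give Meals 190 to hit its cap of 190 — 340 left.
Give Tutoring 160 to hit its cap of 160 — 180 left.
Cleanup takes 130 to reach its cap of 130 — 50 left.
Food Bank: +50 (room for 70) → 50. Pool exhausted.

50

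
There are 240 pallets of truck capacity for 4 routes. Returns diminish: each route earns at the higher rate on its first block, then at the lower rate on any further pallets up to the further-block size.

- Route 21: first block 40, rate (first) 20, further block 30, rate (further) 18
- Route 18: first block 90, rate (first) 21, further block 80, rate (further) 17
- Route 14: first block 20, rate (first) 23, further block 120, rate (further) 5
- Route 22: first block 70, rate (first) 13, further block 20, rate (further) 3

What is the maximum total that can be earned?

Order all 8 blocks by rate: Route 14/T1 23 > Route 18/T1 21 > Route 21/T1 20 > Route 21/T2 18 > Route 18/T2 17 > Route 22/T1 13 > Route 14/T2 5 > Route 22/T2 3.
Route 14/T1 (23): +20 — 220 left.
Fill Route 18 T1 block (90 at 21) — 130 left.
Fill Route 21 T1 block (40 at 20) — 90 left.
Route 21 T2 at 18: fill all 30 — 60 left.
Route 18 T2 at 17: only 60 left, fill 60.
Total = 23×20 + 21×90 + 20×40 + 18×30 + 17×60 = 4710.

4710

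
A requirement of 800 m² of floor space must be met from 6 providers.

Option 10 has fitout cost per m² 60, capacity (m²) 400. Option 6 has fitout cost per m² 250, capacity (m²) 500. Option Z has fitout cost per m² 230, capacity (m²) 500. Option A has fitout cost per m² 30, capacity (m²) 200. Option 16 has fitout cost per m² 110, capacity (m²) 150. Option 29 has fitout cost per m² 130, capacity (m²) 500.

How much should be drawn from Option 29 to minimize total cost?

Use providers in increasing cost order.
Option A at 30: take all 200 m² ; 600 still needed.
Option 10 (60): use full 400 ; 200 m² to go.
Option 16 at 110: take all 150 m² ; 50 still needed.
Option 29 (130): take the remaining 50 ; done.
Option Z, Option 6: unused.

50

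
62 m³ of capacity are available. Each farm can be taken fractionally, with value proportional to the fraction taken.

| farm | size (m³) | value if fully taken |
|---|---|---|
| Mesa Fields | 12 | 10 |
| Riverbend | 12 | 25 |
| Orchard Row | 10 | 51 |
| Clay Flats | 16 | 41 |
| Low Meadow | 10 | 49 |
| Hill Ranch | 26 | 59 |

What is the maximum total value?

200

Sort by value density: Orchard Row 51/10≈5.1, Low Meadow 49/10≈4.9, Clay Flats 41/16≈2.56, Hill Ranch 59/26≈2.27, Riverbend 25/12≈2.08, Mesa Fields 10/12≈0.833.
Take all of Orchard Row (10 m³, value 51) → 52 m³ left.
All 10 m³ of Low Meadow fit (value 49) → 42 remain.
Clay Flats: take in full, 16 m³ for value 41 → 26 left.
Hill Ranch: take in full, 26 m³ for value 59 → 0 left.
Total value = 200.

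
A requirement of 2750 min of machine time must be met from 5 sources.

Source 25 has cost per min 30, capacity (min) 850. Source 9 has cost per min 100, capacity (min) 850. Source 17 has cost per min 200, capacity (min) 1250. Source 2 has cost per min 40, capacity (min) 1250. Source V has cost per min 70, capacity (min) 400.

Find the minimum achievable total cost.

Fill from the cheapest source first.
Take 850 from Source 25 at 30 ; need 1900 more.
Take 1250 from Source 2 at 40 ; need 650 more.
Source V (70): use full 400 ; 250 min to go.
Source 9 at 100: take 250 of its 850 ; requirement met.
Source 17: unused.
Cost = 850×30 + 1250×40 + 400×70 + 250×100 = 128500.

128500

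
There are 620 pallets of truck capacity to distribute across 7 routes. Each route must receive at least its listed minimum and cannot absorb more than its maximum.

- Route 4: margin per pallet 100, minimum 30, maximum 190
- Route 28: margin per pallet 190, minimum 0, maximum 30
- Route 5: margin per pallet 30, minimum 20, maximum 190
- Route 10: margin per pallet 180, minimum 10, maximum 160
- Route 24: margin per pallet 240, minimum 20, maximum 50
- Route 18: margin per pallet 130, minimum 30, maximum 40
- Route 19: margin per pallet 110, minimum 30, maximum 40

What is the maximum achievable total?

78400

Meeting every minimum uses 30+0+20+10+20+30+30 = 140 pallets, leaving 480.
Highest margin per pallet first: Route 24 240 > Route 28 190 > Route 10 180 > Route 18 130 > Route 19 110 > Route 4 100 > Route 5 30.
Route 24 takes 30 more to reach its cap of 50 ; 450 left.
Route 28 takes 30 more to reach its cap of 30 ; 420 left.
Route 10: +150 to 160 (cap) ; 270 left.
Route 18 takes 10 more to reach its cap of 40 ; 260 left.
Route 19 takes 10 more to reach its cap of 40 ; 250 left.
Give Route 4 160 more to hit its cap of 190 ; 90 left.
Route 5: +90 (room for 170) → 110. Pool exhausted.
Total = 100×190 + 190×30 + 30×110 + 180×160 + 240×50 + 130×40 + 110×40 = 78400.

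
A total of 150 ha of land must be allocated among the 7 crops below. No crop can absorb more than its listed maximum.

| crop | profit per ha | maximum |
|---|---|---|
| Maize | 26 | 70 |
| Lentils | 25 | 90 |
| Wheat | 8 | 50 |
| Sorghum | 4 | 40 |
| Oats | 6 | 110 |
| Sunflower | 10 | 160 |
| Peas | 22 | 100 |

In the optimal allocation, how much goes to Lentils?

Highest profit per ha first: Maize 26 > Lentils 25 > Peas 22 > Sunflower 10 > Wheat 8 > Oats 6 > Sorghum 4.
Give Maize 70 to hit its cap of 70 — 80 left.
Lentils: +80 (room for 90) → 80. Pool exhausted.

80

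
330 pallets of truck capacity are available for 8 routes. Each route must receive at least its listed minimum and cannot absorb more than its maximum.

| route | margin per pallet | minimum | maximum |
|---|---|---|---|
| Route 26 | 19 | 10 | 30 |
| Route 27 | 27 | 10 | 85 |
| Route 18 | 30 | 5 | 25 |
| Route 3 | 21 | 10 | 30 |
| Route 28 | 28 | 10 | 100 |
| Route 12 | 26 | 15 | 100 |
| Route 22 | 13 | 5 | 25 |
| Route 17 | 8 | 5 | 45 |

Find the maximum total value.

8690

Meeting every minimum uses 10+10+5+10+10+15+5+5 = 70 pallets, leaving 260.
Rank by margin per pallet: Route 18 30 > Route 28 28 > Route 27 27 > Route 12 26 > Route 3 21 > Route 26 19 > Route 22 13 > Route 17 8.
Give Route 18 20 more to hit its cap of 25 ; 240 left.
Give Route 28 90 more to hit its cap of 100 ; 150 left.
Route 27: +75 to 85 (cap) ; 75 left.
Route 12 has room for 85 more but only 75 remain, so it gets 90.
Total = 19×10 + 27×85 + 30×25 + 21×10 + 28×100 + 26×90 + 13×5 + 8×5 = 8690.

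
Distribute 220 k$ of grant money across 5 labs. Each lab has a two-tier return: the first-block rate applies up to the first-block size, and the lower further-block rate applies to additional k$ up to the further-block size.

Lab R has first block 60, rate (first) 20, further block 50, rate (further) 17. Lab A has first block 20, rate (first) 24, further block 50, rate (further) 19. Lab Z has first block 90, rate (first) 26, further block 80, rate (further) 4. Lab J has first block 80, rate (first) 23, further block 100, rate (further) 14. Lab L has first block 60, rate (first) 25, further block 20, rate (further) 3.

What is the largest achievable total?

Order all 10 blocks by rate: Lab Z/first 26 > Lab L/first 25 > Lab A/first 24 > Lab J/first 23 > Lab R/first 20 > Lab A/second 19 > Lab R/second 17 > Lab J/second 14 > Lab Z/second 4 > Lab L/second 3.
Lab Z first at 26: fill all 90 — 130 left.
Lab L/first (25): +60 — 70 left.
Fill Lab A first block (20 at 24) — 50 left.
Lab J/first: +50 of 80 at 23; pool empty.
Total = 26×90 + 25×60 + 24×20 + 23×50 = 5470.

5470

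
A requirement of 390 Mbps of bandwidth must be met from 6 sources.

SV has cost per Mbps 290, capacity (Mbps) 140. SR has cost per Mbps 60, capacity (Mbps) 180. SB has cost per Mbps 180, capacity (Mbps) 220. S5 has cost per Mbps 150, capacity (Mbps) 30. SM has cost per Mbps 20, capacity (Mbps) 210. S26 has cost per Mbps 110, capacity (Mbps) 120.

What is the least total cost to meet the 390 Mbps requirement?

15000

Fill from the cheapest source first.
Take 210 from SM at 20 — need 180 more.
SR (60): use full 180 — 0 Mbps to go.
S26, S5, SB, SV: unused.
Cost = 210×20 + 180×60 = 15000.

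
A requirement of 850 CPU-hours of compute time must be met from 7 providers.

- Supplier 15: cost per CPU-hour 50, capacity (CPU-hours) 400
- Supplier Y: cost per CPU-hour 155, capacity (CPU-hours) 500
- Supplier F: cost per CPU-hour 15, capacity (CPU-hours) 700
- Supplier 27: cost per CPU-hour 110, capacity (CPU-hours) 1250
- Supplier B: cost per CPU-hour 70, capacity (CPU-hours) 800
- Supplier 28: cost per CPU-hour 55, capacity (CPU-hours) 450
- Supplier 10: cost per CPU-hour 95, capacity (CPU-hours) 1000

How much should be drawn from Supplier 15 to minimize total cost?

Use providers in increasing cost order.
Supplier F (15): use full 700 — 150 CPU-hours to go.
Take 150 from Supplier 15 at 50 to finish.
Supplier 28, Supplier B, Supplier 10, Supplier 27, Supplier Y: unused.

150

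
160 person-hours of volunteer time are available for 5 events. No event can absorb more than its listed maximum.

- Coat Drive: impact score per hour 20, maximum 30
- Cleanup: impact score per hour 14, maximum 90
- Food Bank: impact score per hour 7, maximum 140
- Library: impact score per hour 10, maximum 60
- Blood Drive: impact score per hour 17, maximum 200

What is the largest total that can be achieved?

2810

Highest impact score per hour first: Coat Drive 20 > Blood Drive 17 > Cleanup 14 > Library 10 > Food Bank 7.
Coat Drive takes 30 to reach its cap of 30 ; 130 left.
Blood Drive: +130 (room for 200) → 130. Pool exhausted.
Total = 20×30 + 17×130 = 2810.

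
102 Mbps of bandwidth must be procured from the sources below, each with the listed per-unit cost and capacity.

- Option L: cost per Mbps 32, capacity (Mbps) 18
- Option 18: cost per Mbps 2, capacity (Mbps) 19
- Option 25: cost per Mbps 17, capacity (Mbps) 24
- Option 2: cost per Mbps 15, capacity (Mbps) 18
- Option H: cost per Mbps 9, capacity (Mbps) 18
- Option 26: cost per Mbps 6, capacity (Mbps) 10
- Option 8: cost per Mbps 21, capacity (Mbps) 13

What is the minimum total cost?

1211

Fill from the cheapest source first.
Option 18 (2): use full 19 ; 83 Mbps to go.
Option 26 at 6: take all 10 Mbps ; 73 still needed.
Option H at 9: take all 18 Mbps ; 55 still needed.
Option 2 at 15: take all 18 Mbps ; 37 still needed.
Take 24 from Option 25 at 17 ; need 13 more.
Option 8 (21): use full 13 ; 0 Mbps to go.
Option L: unused.
Cost = 19×2 + 10×6 + 18×9 + 18×15 + 24×17 + 13×21 = 1211.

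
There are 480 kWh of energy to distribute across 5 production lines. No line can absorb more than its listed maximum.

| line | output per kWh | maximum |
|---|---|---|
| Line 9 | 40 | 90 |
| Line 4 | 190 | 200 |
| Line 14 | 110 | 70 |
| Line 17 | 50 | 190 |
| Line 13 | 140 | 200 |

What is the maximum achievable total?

74200

Order the production lines by output per kWh: Line 4 190 > Line 13 140 > Line 14 110 > Line 17 50 > Line 9 40.
Give Line 4 200 to hit its cap of 200 — 280 left.
Line 13: +200 to 200 (cap) — 80 left.
Give Line 14 70 to hit its cap of 70 — 10 left.
Only 10 left; Line 17 takes them to reach 10.
Total = 190×200 + 110×70 + 50×10 + 140×200 = 74200.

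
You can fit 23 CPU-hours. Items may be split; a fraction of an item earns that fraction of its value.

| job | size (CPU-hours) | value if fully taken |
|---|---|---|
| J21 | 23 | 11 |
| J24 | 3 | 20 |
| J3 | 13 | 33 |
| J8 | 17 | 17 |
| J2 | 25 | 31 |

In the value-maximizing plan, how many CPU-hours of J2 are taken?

7

Rank by value-to-size ratio: J24 20/3≈6.67, J3 33/13≈2.54, J2 31/25≈1.24, J8 17/17≈1, J21 11/23≈0.478.
J24: take in full, 3 CPU-hours for value 20 ; 20 left.
All 13 CPU-hours of J3 fit (value 33) ; 7 remain.
7 CPU-hours left: a 7/25 share of J2 gives 31×7/25 = 8.68.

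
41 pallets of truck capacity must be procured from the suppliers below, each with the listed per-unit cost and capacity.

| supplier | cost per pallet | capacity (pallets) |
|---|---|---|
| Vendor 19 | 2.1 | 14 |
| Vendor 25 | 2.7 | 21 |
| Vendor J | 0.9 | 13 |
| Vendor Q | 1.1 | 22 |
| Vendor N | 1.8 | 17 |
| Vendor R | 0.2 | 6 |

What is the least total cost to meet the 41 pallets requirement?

Fill from the cheapest supplier first.
Vendor R (0.2): use full 6 ; 35 pallets to go.
Vendor J at 0.9: take all 13 pallets ; 22 still needed.
Take 22 from Vendor Q at 1.1 ; need 0 more.
Vendor N, Vendor 19, Vendor 25: unused.
Cost = 6×0.2 + 13×0.9 + 22×1.1 = 37.1.

37.1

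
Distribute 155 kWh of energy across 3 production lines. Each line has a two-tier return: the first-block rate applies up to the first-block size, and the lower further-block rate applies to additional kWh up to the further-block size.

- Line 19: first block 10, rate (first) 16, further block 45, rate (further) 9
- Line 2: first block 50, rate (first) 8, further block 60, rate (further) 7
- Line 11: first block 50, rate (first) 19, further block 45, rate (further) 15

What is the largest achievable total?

Treat each block as its own option and order by rate: Line 11/tier1 19 > Line 19/tier1 16 > Line 11/tier2 15 > Line 19/tier2 9 > Line 2/tier1 8 > Line 2/tier2 7.
Line 11/tier1 (19): +50 → 105 left.
Line 19 tier1 at 16: fill all 10 → 95 left.
Fill Line 11 tier2 block (45 at 15) → 50 left.
Line 19/tier2 (9): +45 → 5 left.
Line 2/tier1: +5 of 50 at 8; pool empty.
Total = 19×50 + 16×10 + 15×45 + 9×45 + 8×5 = 2230.

2230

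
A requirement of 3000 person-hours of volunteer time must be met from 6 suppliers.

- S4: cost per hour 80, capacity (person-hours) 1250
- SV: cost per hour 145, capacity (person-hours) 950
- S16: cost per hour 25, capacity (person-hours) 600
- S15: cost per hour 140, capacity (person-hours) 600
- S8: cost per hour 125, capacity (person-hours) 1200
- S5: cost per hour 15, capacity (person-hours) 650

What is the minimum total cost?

Cheapest first:
Take 650 from S5 at 15 — need 2350 more.
Take 600 from S16 at 25 — need 1750 more.
S4 (80): use full 1250 — 500 person-hours to go.
S8 (125): take the remaining 500 — done.
S15, SV: unused.
Cost = 650×15 + 600×25 + 1250×80 + 500×125 = 187250.

187250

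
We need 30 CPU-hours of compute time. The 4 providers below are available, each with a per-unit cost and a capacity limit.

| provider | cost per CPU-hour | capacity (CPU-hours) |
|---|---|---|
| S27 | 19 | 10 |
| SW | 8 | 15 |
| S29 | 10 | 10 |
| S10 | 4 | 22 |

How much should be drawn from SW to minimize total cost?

8

Fill from the cheapest provider first.
S10 (4): use full 22 → 8 CPU-hours to go.
Take 8 from SW at 8 to finish.
S29, S27: unused.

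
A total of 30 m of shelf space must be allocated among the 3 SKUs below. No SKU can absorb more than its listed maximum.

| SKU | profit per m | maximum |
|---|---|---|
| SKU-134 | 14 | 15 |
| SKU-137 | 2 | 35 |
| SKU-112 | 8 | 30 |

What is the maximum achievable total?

330

Highest profit per m first: SKU-134 14 > SKU-112 8 > SKU-137 2.
Give SKU-134 15 to hit its cap of 15 — 15 left.
Only 15 left; SKU-112 takes them to reach 15.
Total = 14×15 + 8×15 = 330.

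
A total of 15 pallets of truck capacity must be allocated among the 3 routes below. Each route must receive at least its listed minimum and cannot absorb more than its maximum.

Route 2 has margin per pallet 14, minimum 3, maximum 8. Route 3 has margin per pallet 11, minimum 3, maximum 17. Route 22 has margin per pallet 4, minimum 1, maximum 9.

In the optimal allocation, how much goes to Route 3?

6

Meeting every minimum uses 3+3+1 = 7 pallets, leaving 8.
Order the routes by margin per pallet: Route 2 14 > Route 3 11 > Route 22 4.
Route 2 takes 5 more to reach its cap of 8 ; 3 left.
Route 3: +3 (room for 14) → 6. Pool exhausted.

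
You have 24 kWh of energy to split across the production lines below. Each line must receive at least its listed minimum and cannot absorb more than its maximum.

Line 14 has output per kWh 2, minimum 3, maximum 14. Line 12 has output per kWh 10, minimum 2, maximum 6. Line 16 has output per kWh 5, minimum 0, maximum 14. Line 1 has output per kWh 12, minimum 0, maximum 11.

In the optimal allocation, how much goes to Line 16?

4

Meeting every minimum uses 3+2+0+0 = 5 kWh, leaving 19.
Rank by output per kWh: Line 1 12 > Line 12 10 > Line 16 5 > Line 14 2.
Line 1: +11 to 11 (cap) — 8 left.
Give Line 12 4 more to hit its cap of 6 — 4 left.
Line 16: +4 (room for 14) → 4. Pool exhausted.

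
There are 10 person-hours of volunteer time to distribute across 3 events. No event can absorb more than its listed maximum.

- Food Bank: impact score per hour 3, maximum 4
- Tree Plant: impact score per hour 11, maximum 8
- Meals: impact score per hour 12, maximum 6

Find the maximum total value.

Rank by impact score per hour: Meals 12 > Tree Plant 11 > Food Bank 3.
Give Meals 6 to hit its cap of 6 — 4 left.
Tree Plant: +4 (room for 8) → 4. Pool exhausted.
Total = 11×4 + 12×6 = 116.

116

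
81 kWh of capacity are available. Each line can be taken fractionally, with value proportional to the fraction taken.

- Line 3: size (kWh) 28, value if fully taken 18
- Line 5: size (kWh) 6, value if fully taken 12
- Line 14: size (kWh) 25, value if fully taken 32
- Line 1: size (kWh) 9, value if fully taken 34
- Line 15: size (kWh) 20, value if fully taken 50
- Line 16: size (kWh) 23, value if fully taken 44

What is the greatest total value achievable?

Sort by value density: Line 1 34/9≈3.78, Line 15 50/20≈2.5, Line 5 12/6≈2, Line 16 44/23≈1.91, Line 14 32/25≈1.28, Line 3 18/28≈0.643.
Line 1: take in full, 9 kWh for value 34 — 72 left.
Line 15: take in full, 20 kWh for value 50 — 52 left.
Take all of Line 5 (6 kWh, value 12) — 46 kWh left.
All 23 kWh of Line 16 fit (value 44) — 23 remain.
Fill the last 23 kWh with part of Line 14: 23/25 of it earns 29.44.
Total value = 169.44.

169.44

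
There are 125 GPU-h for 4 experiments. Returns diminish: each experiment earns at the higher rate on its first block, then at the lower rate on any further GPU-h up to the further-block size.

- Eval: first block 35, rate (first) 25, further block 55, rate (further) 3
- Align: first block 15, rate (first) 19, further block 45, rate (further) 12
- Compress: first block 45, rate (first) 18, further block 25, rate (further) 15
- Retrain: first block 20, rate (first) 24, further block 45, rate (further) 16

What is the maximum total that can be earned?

2610

Treat each block as its own option and order by rate: Eval/T1 25 > Retrain/T1 24 > Align/T1 19 > Compress/T1 18 > Retrain/T2 16 > Compress/T2 15 > Align/T2 12 > Eval/T2 3.
Eval/T1 (25): +35 ; 90 left.
Retrain/T1 (24): +20 ; 70 left.
Align/T1 (19): +15 ; 55 left.
Compress/T1 (18): +45 ; 10 left.
Retrain T2 at 16: only 10 left, fill 10.
Total = 25×35 + 24×20 + 19×15 + 18×45 + 16×10 = 2610.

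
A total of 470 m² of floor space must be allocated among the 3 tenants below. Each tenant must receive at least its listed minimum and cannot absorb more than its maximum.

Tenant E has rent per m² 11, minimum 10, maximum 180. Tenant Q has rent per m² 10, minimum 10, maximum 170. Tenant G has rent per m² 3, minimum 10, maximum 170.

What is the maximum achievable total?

Meeting every minimum uses 10+10+10 = 30 m², leaving 440.
Highest rent per m² first: Tenant E 11 > Tenant Q 10 > Tenant G 3.
Tenant E: +170 to 180 (cap) ; 270 left.
Tenant Q takes 160 more to reach its cap of 170 ; 110 left.
Only 110 left; Tenant G takes them to reach 120.
Total = 11×180 + 10×170 + 3×120 = 4040.

4040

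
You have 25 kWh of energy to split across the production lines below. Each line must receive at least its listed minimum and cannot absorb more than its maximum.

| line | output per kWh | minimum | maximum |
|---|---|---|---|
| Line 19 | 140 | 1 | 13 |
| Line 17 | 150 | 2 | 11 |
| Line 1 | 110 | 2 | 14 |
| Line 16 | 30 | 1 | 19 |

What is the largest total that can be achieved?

3440

Meeting every minimum uses 1+2+2+1 = 6 kWh, leaving 19.
Highest output per kWh first: Line 17 150 > Line 19 140 > Line 1 110 > Line 16 30.
Line 17 takes 9 more to reach its cap of 11 ; 10 left.
Line 19 has room for 12 more but only 10 remain, so it gets 11.
Total = 140×11 + 150×11 + 110×2 + 30×1 = 3440.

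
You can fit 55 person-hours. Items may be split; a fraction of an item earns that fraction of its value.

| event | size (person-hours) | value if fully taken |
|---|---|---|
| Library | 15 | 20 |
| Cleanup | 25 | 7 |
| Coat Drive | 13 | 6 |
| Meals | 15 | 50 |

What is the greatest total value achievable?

Sort by value density: Meals 50/15≈3.33, Library 20/15≈1.33, Coat Drive 6/13≈0.462, Cleanup 7/25≈0.28.
Take all of Meals (15 person-hours, value 50) — 40 person-hours left.
All 15 person-hours of Library fit (value 20) — 25 remain.
All 13 person-hours of Coat Drive fit (value 6) — 12 remain.
12 person-hours left: a 12/25 share of Cleanup gives 7×12/25 = 3.36.
Total value = 79.36.

79.36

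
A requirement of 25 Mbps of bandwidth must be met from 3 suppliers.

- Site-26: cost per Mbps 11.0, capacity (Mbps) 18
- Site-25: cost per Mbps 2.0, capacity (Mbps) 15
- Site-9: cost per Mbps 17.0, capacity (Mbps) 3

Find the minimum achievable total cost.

Cheapest first:
Site-25 (2.0): use full 15 — 10 Mbps to go.
Take 10 from Site-26 at 11.0 to finish.
Site-9: unused.
Cost = 15×2.0 + 10×11.0 = 140.

140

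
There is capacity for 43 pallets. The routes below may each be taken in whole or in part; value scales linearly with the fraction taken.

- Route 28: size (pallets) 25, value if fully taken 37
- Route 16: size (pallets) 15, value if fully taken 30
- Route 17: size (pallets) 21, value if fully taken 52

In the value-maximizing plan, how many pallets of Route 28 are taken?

7

Rank by value-to-size ratio: Route 17 52/21≈2.48, Route 16 30/15≈2, Route 28 37/25≈1.48.
Route 17: take in full, 21 pallets for value 52 — 22 left.
Take all of Route 16 (15 pallets, value 30) — 7 pallets left.
Only 7 pallets remain; take 7/25 of Route 28 for value 37×7/25 = 10.36.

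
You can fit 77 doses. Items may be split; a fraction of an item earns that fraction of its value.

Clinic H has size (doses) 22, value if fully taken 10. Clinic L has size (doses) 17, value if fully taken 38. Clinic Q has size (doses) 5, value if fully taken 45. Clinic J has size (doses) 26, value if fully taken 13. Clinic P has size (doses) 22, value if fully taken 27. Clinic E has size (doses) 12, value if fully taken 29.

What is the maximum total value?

Best value per unit of size first: Clinic Q 45/5≈9, Clinic E 29/12≈2.42, Clinic L 38/17≈2.24, Clinic P 27/22≈1.23, Clinic J 13/26≈0.5, Clinic H 10/22≈0.455.
Clinic Q: take in full, 5 doses for value 45 → 72 left.
Clinic E: take in full, 12 doses for value 29 → 60 left.
Take all of Clinic L (17 doses, value 38) → 43 doses left.
Clinic P: take in full, 22 doses for value 27 → 21 left.
21 doses left: a 21/26 share of Clinic J gives 13×21/26 = 10.5.
Total value = 149.5.

149.5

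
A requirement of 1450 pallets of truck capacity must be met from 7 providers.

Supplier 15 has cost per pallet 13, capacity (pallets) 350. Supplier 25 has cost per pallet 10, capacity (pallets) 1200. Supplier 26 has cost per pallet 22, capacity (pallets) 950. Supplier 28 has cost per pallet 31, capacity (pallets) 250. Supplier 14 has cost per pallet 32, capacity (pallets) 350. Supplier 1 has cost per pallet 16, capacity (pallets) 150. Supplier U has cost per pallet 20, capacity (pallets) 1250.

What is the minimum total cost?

15250

Fill from the cheapest provider first.
Take 1200 from Supplier 25 at 10 — need 250 more.
Supplier 15 at 13: take 250 of its 350 — requirement met.
Supplier 1, Supplier U, Supplier 26, Supplier 28, Supplier 14: unused.
Cost = 1200×10 + 250×13 = 15250.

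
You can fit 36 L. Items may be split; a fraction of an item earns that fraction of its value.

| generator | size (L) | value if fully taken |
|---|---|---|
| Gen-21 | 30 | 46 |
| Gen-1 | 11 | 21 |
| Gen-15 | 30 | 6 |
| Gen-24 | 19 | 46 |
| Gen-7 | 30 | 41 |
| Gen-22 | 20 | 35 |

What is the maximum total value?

77.5

Best value per unit of size first: Gen-24 46/19≈2.42, Gen-1 21/11≈1.91, Gen-22 35/20≈1.75, Gen-21 46/30≈1.53, Gen-7 41/30≈1.37, Gen-15 6/30≈0.2.
Gen-24: take in full, 19 L for value 46 ; 17 left.
Gen-1: take in full, 11 L for value 21 ; 6 left.
Only 6 L remain; take 6/20 of Gen-22 for value 35×6/20 = 10.5.
Total value = 77.5.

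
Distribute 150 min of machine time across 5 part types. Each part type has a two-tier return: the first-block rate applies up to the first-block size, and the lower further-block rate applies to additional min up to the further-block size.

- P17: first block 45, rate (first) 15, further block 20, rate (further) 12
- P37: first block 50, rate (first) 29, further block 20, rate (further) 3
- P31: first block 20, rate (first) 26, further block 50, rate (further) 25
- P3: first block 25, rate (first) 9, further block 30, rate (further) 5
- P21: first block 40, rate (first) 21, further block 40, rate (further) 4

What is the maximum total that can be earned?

Order all 10 blocks by rate: P37/first 29 > P31/first 26 > P31/second 25 > P21/first 21 > P17/first 15 > P17/second 12 > P3/first 9 > P3/second 5 > P21/second 4 > P37/second 3.
P37 first at 29: fill all 50 ; 100 left.
P31 first at 26: fill all 20 ; 80 left.
P31/second (25): +50 ; 30 left.
P21 first at 21: only 30 left, fill 30.
Total = 29×50 + 26×20 + 25×50 + 21×30 = 3850.

3850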